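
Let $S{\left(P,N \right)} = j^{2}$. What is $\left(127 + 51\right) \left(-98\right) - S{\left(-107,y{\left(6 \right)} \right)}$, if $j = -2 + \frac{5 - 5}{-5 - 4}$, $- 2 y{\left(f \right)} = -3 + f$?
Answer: $-17448$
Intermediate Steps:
$y{\left(f \right)} = \frac{3}{2} - \frac{f}{2}$ ($y{\left(f \right)} = - \frac{-3 + f}{2} = \frac{3}{2} - \frac{f}{2}$)
$j = -2$ ($j = -2 + \frac{0}{-9} = -2 + 0 \left(- \frac{1}{9}\right) = -2 + 0 = -2$)
$S{\left(P,N \right)} = 4$ ($S{\left(P,N \right)} = \left(-2\right)^{2} = 4$)
$\left(127 + 51\right) \left(-98\right) - S{\left(-107,y{\left(6 \right)} \right)} = \left(127 + 51\right) \left(-98\right) - 4 = 178 \left(-98\right) - 4 = -17444 - 4 = -17448$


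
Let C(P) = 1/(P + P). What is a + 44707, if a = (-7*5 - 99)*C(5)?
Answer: 223468/5 ≈ 44694.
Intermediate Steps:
C(P) = 1/(2*P)
a = -67/5 (a = (-7*5 - 99)*((½)/5) = (-35 - 99)*((½)*(⅕)) = -134*⅒ = -67/5 ≈ -13.400)
a + 44707 = -67/5 + 44707 = 223468/5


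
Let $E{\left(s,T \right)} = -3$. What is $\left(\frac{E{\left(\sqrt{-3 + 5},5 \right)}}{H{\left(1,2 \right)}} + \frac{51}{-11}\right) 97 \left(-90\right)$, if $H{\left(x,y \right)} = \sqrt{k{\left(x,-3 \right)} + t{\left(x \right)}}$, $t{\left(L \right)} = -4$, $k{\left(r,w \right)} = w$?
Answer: $\frac{445230}{11} - \frac{26190 i \sqrt{7}}{7} \approx 40475.0 - 9898.9 i$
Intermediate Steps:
$H{\left(x,y \right)} = i \sqrt{7}$ ($H{\left(x,y \right)} = \sqrt{-3 - 4} = \sqrt{-7} = i \sqrt{7}$)
$\left(\frac{E{\left(\sqrt{-3 + 5},5 \right)}}{H{\left(1,2 \right)}} + \frac{51}{-11}\right) 97 \left(-90\right) = \left(- \frac{3}{i \sqrt{7}} + \frac{51}{-11}\right) 97 \left(-90\right) = \left(- 3 \left(- \frac{i \sqrt{7}}{7}\right) + 51 \left(- \frac{1}{11}\right)\right) 97 \left(-90\right) = \left(\frac{3 i \sqrt{7}}{7} - \frac{51}{11}\right) 97 \left(-90\right) = \left(- \frac{51}{11} + \frac{3 i \sqrt{7}}{7}\right) 97 \left(-90\right) = \left(- \frac{4947}{11} + \frac{291 i \sqrt{7}}{7}\right) \left(-90\right) = \frac{445230}{11} - \frac{26190 i \sqrt{7}}{7}$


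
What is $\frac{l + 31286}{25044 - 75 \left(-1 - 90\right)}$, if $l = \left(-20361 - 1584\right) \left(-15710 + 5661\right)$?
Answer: $\frac{220556591}{31869} \approx 6920.7$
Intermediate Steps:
$l = 220525305$ ($l = \left(-20361 - 1584\right) \left(-10049\right) = \left(-21945\right) \left(-10049\right) = 220525305$)
$\frac{l + 31286}{25044 - 75 \left(-1 - 90\right)} = \frac{220525305 + 31286}{25044 - 75 \left(-1 - 90\right)} = \frac{220556591}{25044 - -6825} = \frac{220556591}{25044 + 6825} = \frac{220556591}{31869}$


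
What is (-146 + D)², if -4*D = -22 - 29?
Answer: 284089/16 ≈ 17756.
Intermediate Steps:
D = 51/4 (D = -(-22 - 29)/4 = -¼*(-51) = 51/4 ≈ 12.750)
(-146 + D)² = (-146 + 51/4)² = (-533/4)² = 284089/16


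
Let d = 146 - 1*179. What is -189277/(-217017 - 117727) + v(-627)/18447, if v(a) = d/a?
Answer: 66340598305/117325428792 ≈ 0.56544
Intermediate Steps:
d = -33 (d = 146 - 179 = -33)
v(a) = -33/a
-189277/(-217017 - 117727) + v(-627)/18447 = -189277/(-217017 - 117727) - 33/(-627)/18447 = -189277/(-334744) - 33*(-1/627)*(1/18447) = -189277*(-1/334744) + (1/19)*(1/18447) = 189277/334744 + 1/350493 = 66340598305/117325428792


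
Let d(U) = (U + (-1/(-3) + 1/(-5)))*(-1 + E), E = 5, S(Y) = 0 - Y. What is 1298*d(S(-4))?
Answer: 321904/15 ≈ 21460.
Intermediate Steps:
S(Y) = -Y
d(U) = 8/15 + 4*U (d(U) = (U + (-1/(-3) + 1/(-5)))*(-1 + 5) = (U + (-1*(-⅓) + 1*(-⅕)))*4 = (U + (⅓ - ⅕))*4 = (U + 2/15)*4 = (2/15 + U)*4 = 8/15 + 4*U)
1298*d(S(-4)) = 1298*(8/15 + 4*(-1*(-4))) = 1298*(8/15 + 4*4) = 1298*(8/15 + 16) = 1298*(248/15) = 321904/15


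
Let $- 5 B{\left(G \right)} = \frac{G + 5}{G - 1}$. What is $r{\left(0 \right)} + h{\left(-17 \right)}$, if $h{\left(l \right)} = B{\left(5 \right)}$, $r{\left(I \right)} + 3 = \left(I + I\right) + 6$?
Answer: $\frac{5}{2} \approx 2.5$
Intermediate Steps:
$r{\left(I \right)} = 3 + 2 I$ ($r{\left(I \right)} = -3 + \left(\left(I + I\right) + 6\right) = -3 + \left(2 I + 6\right) = -3 + \left(6 + 2 I\right) = 3 + 2 I$)
$B{\left(G \right)} = - \frac{5 + G}{5 \left(-1 + G\right)}$ ($B{\left(G \right)} = - \frac{\left(G + 5\right) \frac{1}{G - 1}}{5} = - \frac{\left(5 + G\right) \frac{1}{-1 + G}}{5} = - \frac{\frac{1}{-1 + G} \left(5 + G\right)}{5} = - \frac{5 + G}{5 \left(-1 + G\right)}$)
$h{\left(l \right)} = - \frac{1}{2}$ ($h{\left(l \right)} = \frac{-5 - 5}{5 \left(-1 + 5\right)} = \frac{-5 - 5}{5 \cdot 4} = \frac{1}{5} \cdot \frac{1}{4} \left(-10\right) = - \frac{1}{2}$)
$r{\left(0 \right)} + h{\left(-17 \right)} = \left(3 + 2 \cdot 0\right) - \frac{1}{2} = \left(3 + 0\right) - \frac{1}{2} = 3 - \frac{1}{2} = \frac{5}{2}$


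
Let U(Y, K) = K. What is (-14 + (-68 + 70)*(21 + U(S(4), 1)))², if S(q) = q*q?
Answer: 900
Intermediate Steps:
S(q) = q²
(-14 + (-68 + 70)*(21 + U(S(4), 1)))² = (-14 + (-68 + 70)*(21 + 1))² = (-14 + 2*22)² = (-14 + 44)² = 30² = 900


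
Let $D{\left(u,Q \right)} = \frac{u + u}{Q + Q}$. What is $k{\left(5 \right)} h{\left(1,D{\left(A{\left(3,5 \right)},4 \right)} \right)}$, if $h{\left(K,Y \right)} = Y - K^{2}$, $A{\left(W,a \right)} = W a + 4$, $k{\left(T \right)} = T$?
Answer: $\frac{75}{4} \approx 18.75$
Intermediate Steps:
$A{\left(W,a \right)} = 4 + W a$
$D{\left(u,Q \right)} = \frac{u}{Q}$ ($D{\left(u,Q \right)} = \frac{2 u}{2 Q} = 2 u \frac{1}{2 Q} = \frac{u}{Q}$)
$k{\left(5 \right)} h{\left(1,D{\left(A{\left(3,5 \right)},4 \right)} \right)} = 5 \left(\frac{4 + 3 \cdot 5}{4} - 1^{2}\right) = 5 \left(\left(4 + 15\right) \frac{1}{4} - 1\right) = 5 \left(19 \cdot \frac{1}{4} - 1\right) = 5 \left(\frac{19}{4} - 1\right) = 5 \cdot \frac{15}{4} = \frac{75}{4}$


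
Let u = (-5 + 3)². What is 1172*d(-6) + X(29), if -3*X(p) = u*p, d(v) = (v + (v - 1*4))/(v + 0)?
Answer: 9260/3 ≈ 3086.7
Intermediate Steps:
d(v) = (-4 + 2*v)/v (d(v) = (v + (v - 4))/v = (v + (-4 + v))/v = (-4 + 2*v)/v)
u = 4 (u = (-2)² = 4)
X(p) = -4*p/3
1172*d(-6) + X(29) = 1172*(2 - 4/(-6)) - 4/3*29 = 1172*(2 - 4*(-⅙)) - 116/3 = 1172*(2 + ⅔) - 116/3 = 1172*(8/3) - 116/3 = 9376/3 - 116/3 = 9260/3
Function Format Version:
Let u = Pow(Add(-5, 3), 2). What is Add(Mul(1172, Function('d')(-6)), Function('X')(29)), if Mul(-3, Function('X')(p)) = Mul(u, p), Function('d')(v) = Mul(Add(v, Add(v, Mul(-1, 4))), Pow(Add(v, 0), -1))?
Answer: Rational(9260, 3) ≈ 3086.7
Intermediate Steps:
Function('d')(v) = Mul(Pow(v, -1), Add(-4, Mul(2, v))) (Function('d')(v) = Mul(Add(v, Add(v, -4)), Pow(v, -1)) = Mul(Add(v, Add(-4, v)), Pow(v, -1)) = Mul(Add(-4, Mul(2, v)), Pow(v, -1)) = Mul(Pow(v, -1), Add(-4, Mul(2, v))))
u = 4 (u = Pow(-2, 2) = 4)
Function('X')(p) = Mul(Rational(-4, 3), p) (Function('X')(p) = Mul(Rational(-1, 3), Mul(4, p)) = Mul(Rational(-4, 3), p))
Add(Mul(1172, Function('d')(-6)), Function('X')(29)) = Add(Mul(1172, Add(2, Mul(-4, Pow(-6, -1)))), Mul(Rational(-4, 3), 29)) = Add(Mul(1172, Add(2, Mul(-4, Rational(-1, 6)))), Rational(-116, 3)) = Add(Mul(1172, Add(2, Rational(2, 3))), Rational(-116, 3)) = Add(Mul(1172, Rational(8, 3)), Rational(-116, 3)) = Add(Rational(9376, 3), Rational(-116, 3)) = Rational(9260, 3)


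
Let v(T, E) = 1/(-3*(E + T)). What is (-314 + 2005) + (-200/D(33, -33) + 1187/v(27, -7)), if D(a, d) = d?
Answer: -2294257/33 ≈ -69523.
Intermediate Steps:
v(T, E) = 1/(-3*E - 3*T)
(-314 + 2005) + (-200/D(33, -33) + 1187/v(27, -7)) = (-314 + 2005) + (-200/(-33) + 1187/((-1/(3*(-7) + 3*27)))) = 1691 + (-200*(-1/33) + 1187/((-1/(-21 + 81)))) = 1691 + (200/33 + 1187/((-1/60))) = 1691 + (200/33 + 1187/((-1*1/60))) = 1691 + (200/33 + 1187/(-1/60)) = 1691 + (200/33 + 1187*(-60)) = 1691 + (200/33 - 71220) = 1691 - 2350060/33 = -2294257/33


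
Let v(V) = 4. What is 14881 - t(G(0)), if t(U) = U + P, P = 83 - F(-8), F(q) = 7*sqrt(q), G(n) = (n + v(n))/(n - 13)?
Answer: 192378/13 + 14*I*sqrt(2) ≈ 14798.0 + 19.799*I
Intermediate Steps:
G(n) = (4 + n)/(-13 + n) (G(n) = (n + 4)/(n - 13) = (4 + n)/(-13 + n))
P = 83 - 14*I*sqrt(2) (P = 83 - 7*sqrt(-8) = 83 - 7*2*I*sqrt(2) = 83 - 14*I*sqrt(2) ≈ 83.0 - 19.799*I)
t(U) = 83 + U - 14*I*sqrt(2) (t(U) = U + (83 - 14*I*sqrt(2)) = 83 + U - 14*I*sqrt(2))
14881 - t(G(0)) = 14881 - (83 + (4 + 0)/(-13 + 0) - 14*I*sqrt(2)) = 14881 - (83 + 4/(-13) - 14*I*sqrt(2)) = 14881 - (83 - 1/13*4 - 14*I*sqrt(2)) = 14881 - (83 - 4/13 - 14*I*sqrt(2)) = 14881 - (1075/13 - 14*I*sqrt(2)) = 14881 + (-1075/13 + 14*I*sqrt(2)) = 192378/13 + 14*I*sqrt(2)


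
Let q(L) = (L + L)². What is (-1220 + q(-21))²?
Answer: 295936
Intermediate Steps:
q(L) = 4*L² (q(L) = (2*L)² = 4*L²)
(-1220 + q(-21))² = (-1220 + 4*(-21)²)² = (-1220 + 4*441)² = (-1220 + 1764)² = 544² = 295936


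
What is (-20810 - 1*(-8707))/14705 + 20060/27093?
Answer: -32924279/398402565 ≈ -0.082641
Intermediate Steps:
(-20810 - 1*(-8707))/14705 + 20060/27093 = (-20810 + 8707)*(1/14705) + 20060*(1/27093) = -12103*1/14705 + 20060/27093 = -12103/14705 + 20060/27093 = -32924279/398402565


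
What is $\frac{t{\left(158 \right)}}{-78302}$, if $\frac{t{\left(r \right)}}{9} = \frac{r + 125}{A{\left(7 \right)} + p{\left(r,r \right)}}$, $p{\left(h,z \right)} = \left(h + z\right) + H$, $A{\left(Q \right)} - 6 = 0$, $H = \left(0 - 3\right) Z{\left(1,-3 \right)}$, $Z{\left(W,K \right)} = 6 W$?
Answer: $- \frac{2547}{23803808} \approx -0.000107$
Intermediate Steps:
$H = -18$ ($H = \left(0 - 3\right) 6 \cdot 1 = \left(-3\right) 6 = -18$)
$A{\left(Q \right)} = 6$ ($A{\left(Q \right)} = 6 + 0 = 6$)
$p{\left(h,z \right)} = -18 + h + z$ ($p{\left(h,z \right)} = \left(h + z\right) - 18 = -18 + h + z$)
$t{\left(r \right)} = \frac{9 \left(125 + r\right)}{-12 + 2 r}$ ($t{\left(r \right)} = 9 \frac{r + 125}{6 + \left(-18 + r + r\right)} = 9 \frac{125 + r}{6 + \left(-18 + 2 r\right)} = 9 \frac{125 + r}{-12 + 2 r} = \frac{9 \left(125 + r\right)}{-12 + 2 r}$)
$\frac{t{\left(158 \right)}}{-78302} = \frac{\frac{9}{2} \frac{1}{-6 + 158} \left(125 + 158\right)}{-78302} = \frac{9}{2} \cdot \frac{1}{152} \cdot 283 \left(- \frac{1}{78302}\right) = \frac{2547}{304} \left(- \frac{1}{78302}\right) = - \frac{2547}{23803808}$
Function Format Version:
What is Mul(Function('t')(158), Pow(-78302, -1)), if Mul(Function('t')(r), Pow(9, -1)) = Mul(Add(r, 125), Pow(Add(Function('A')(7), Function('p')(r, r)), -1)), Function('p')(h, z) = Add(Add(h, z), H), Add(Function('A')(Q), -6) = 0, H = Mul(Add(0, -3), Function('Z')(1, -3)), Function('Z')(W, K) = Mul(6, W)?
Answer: Rational(-2547, 23803808) ≈ -0.00010700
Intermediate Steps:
H = -18 (H = Mul(Add(0, -3), Mul(6, 1)) = Mul(-3, 6) = -18)
Function('A')(Q) = 6 (Function('A')(Q) = Add(6, 0) = 6)
Function('p')(h, z) = Add(-18, h, z) (Function('p')(h, z) = Add(Add(h, z), -18) = Add(-18, h, z))
Function('t')(r) = Mul(9, Pow(Add(-12, Mul(2, r)), -1), Add(125, r)) (Function('t')(r) = Mul(9, Mul(Add(r, 125), Pow(Add(6, Add(-18, r, r)), -1))) = Mul(9, Mul(Add(125, r), Pow(Add(6, Add(-18, Mul(2, r))), -1))) = Mul(9, Mul(Add(125, r), Pow(Add(-12, Mul(2, r)), -1))) = Mul(9, Mul(Pow(Add(-12, Mul(2, r)), -1), Add(125, r))) = Mul(9, Pow(Add(-12, Mul(2, r)), -1), Add(125, r)))
Mul(Function('t')(158), Pow(-78302, -1)) = Mul(Mul(Rational(9, 2), Pow(Add(-6, 158), -1), Add(125, 158)), Pow(-78302, -1)) = Mul(Mul(Rational(9, 2), Pow(152, -1), 283), Rational(-1, 78302)) = Mul(Mul(Rational(9, 2), Rational(1, 152), 283), Rational(-1, 78302)) = Mul(Rational(2547, 304), Rational(-1, 78302)) = Rational(-2547, 23803808)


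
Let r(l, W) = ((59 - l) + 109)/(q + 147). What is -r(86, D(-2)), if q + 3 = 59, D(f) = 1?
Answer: -82/203 ≈ -0.40394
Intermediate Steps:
q = 56 (q = -3 + 59 = 56)
r(l, W) = 24/29 - l/203 (r(l, W) = ((59 - l) + 109)/(56 + 147) = (168 - l)/203 = (168 - l)*(1/203) = 24/29 - l/203)
-r(86, D(-2)) = -(24/29 - 1/203*86) = -(24/29 - 86/203) = -1*82/203 = -82/203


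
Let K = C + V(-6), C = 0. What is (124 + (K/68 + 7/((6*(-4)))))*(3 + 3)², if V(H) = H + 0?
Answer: 151311/34 ≈ 4450.3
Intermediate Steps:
V(H) = H
K = -6 (K = 0 - 6 = -6)
(124 + (K/68 + 7/((6*(-4)))))*(3 + 3)² = (124 + (-6/68 + 7/((6*(-4)))))*(3 + 3)² = (124 + (-6*1/68 + 7/(-24)))*6² = (124 + (-3/34 + 7*(-1/24)))*36 = (124 + (-3/34 - 7/24))*36 = (124 - 155/408)*36 = (50437/408)*36 = 151311/34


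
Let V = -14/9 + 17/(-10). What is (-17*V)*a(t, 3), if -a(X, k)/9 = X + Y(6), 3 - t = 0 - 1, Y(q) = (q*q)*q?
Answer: -109582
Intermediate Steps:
V = -293/90 (V = -14*1/9 + 17*(-1/10) = -14/9 - 17/10 = -293/90 ≈ -3.2556)
Y(q) = q**3 (Y(q) = q**2*q = q**3)
t = 4 (t = 3 - (0 - 1) = 3 - 1*(-1) = 3 + 1 = 4)
a(X, k) = -1944 - 9*X (a(X, k) = -9*(X + 6**3) = -9*(X + 216) = -9*(216 + X) = -1944 - 9*X)
(-17*V)*a(t, 3) = (-17*(-293/90))*(-1944 - 9*4) = 4981*(-1944 - 36)/90 = (4981/90)*(-1980) = -109582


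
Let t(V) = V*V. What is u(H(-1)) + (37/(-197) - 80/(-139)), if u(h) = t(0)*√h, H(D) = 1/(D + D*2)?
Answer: 10617/27383 ≈ 0.38772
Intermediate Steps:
t(V) = V²
H(D) = 1/(3*D) (H(D) = 1/(D + 2*D) = 1/(3*D))
u(h) = 0 (u(h) = 0²*√h = 0*√h = 0)
u(H(-1)) + (37/(-197) - 80/(-139)) = 0 + (37/(-197) - 80/(-139)) = 0 + (37*(-1/197) - 80*(-1/139)) = 0 + (-37/197 + 80/139) = 0 + 10617/27383 = 10617/27383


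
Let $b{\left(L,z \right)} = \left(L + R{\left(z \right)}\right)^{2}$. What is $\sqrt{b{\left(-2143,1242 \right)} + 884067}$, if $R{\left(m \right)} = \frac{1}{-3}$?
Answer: $\frac{\sqrt{49301503}}{3} \approx 2340.5$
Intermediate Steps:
$R{\left(m \right)} = - \frac{1}{3}$
$b{\left(L,z \right)} = \left(- \frac{1}{3} + L\right)^{2}$ ($b{\left(L,z \right)} = \left(L - \frac{1}{3}\right)^{2} = \left(- \frac{1}{3} + L\right)^{2}$)
$\sqrt{b{\left(-2143,1242 \right)} + 884067} = \sqrt{\frac{\left(-1 + 3 \left(-2143\right)\right)^{2}}{9} + 884067} = \sqrt{\frac{\left(-1 - 6429\right)^{2}}{9} + 884067} = \sqrt{\frac{\left(-6430\right)^{2}}{9} + 884067} = \sqrt{\frac{1}{9} \cdot 41344900 + 884067} = \sqrt{\frac{41344900}{9} + 884067} = \sqrt{\frac{49301503}{9}} = \frac{\sqrt{49301503}}{3}$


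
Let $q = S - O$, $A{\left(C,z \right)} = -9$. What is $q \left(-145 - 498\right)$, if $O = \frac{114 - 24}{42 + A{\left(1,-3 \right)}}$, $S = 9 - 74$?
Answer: $\frac{479035}{11} \approx 43549.0$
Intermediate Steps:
$S = -65$ ($S = 9 - 74 = -65$)
$O = \frac{30}{11}$ ($O = \frac{114 - 24}{42 - 9} = \frac{90}{33} = 90 \cdot \frac{1}{33} = \frac{30}{11} \approx 2.7273$)
$q = - \frac{745}{11}$ ($q = -65 - \frac{30}{11} = - \frac{745}{11} \approx -67.727$)
$q \left(-145 - 498\right) = - \frac{745 \left(-145 - 498\right)}{11} = \left(- \frac{745}{11}\right) \left(-643\right) = \frac{479035}{11}$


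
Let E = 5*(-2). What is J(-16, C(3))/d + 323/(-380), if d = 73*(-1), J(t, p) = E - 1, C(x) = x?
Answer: -1021/1460 ≈ -0.69932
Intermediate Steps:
E = -10
J(t, p) = -11 (J(t, p) = -10 - 1 = -11)
d = -73
J(-16, C(3))/d + 323/(-380) = -11/(-73) + 323/(-380) = -11*(-1/73) + 323*(-1/380) = 11/73 - 17/20 = -1021/1460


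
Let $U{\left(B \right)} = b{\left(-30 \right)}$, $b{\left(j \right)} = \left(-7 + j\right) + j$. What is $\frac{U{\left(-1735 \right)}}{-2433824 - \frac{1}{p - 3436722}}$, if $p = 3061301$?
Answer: $\frac{25153207}{913708639903} \approx 2.7529 \cdot 10^{-5}$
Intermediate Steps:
$b{\left(j \right)} = -7 + 2 j$
$U{\left(B \right)} = -67$ ($U{\left(B \right)} = -7 + 2 \left(-30\right) = -7 - 60 = -67$)
$\frac{U{\left(-1735 \right)}}{-2433824 - \frac{1}{p - 3436722}} = - \frac{67}{-2433824 - \frac{1}{3061301 - 3436722}} = - \frac{67}{-2433824 - \frac{1}{-375421}} = - \frac{67}{-2433824 - - \frac{1}{375421}} = - \frac{67}{-2433824 + \frac{1}{375421}} = - \frac{67}{- \frac{913708639903}{375421}} = \left(-67\right) \left(- \frac{375421}{913708639903}\right) = \frac{25153207}{913708639903}$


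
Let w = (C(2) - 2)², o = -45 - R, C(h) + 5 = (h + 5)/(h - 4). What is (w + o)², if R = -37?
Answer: 167281/16 ≈ 10455.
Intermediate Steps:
C(h) = -5 + (5 + h)/(-4 + h) (C(h) = -5 + (h + 5)/(h - 4) = -5 + (5 + h)/(-4 + h))
o = -8 (o = -45 - 1*(-37) = -45 + 37 = -8)
w = 441/4 (w = ((25 - 4*2)/(-4 + 2) - 2)² = ((25 - 8)/(-2) - 2)² = (-½*17 - 2)² = (-17/2 - 2)² = (-21/2)² = 441/4 ≈ 110.25)
(w + o)² = (441/4 - 8)² = (409/4)² = 167281/16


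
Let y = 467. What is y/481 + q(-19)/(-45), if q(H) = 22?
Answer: 10433/21645 ≈ 0.48201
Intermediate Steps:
y/481 + q(-19)/(-45) = 467/481 + 22/(-45) = 467*(1/481) + 22*(-1/45) = 467/481 - 22/45 = 10433/21645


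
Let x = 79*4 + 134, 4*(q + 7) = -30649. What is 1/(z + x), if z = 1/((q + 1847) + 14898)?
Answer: 36303/16336354 ≈ 0.0022222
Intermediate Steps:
q = -30677/4 (q = -7 + (1/4)*(-30649) = -7 - 30649/4 = -30677/4 ≈ -7669.3)
x = 450 (x = 316 + 134 = 450)
z = 4/36303 (z = 1/((-30677/4 + 1847) + 14898) = 1/(-23289/4 + 14898) = 1/(36303/4) = 4/36303 ≈ 0.00011018)
1/(z + x) = 1/(4/36303 + 450) = 1/(16336354/36303) = 36303/16336354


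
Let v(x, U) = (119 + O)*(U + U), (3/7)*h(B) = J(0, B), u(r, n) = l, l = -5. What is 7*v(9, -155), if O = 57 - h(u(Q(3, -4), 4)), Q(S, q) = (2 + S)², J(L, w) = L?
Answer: -381920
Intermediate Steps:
u(r, n) = -5
h(B) = 0 (h(B) = (7/3)*0 = 0)
O = 57 (O = 57 - 1*0 = 57 + 0 = 57)
v(x, U) = 352*U (v(x, U) = (119 + 57)*(U + U) = 176*(2*U) = 352*U)
7*v(9, -155) = 7*(352*(-155)) = 7*(-54560) = -381920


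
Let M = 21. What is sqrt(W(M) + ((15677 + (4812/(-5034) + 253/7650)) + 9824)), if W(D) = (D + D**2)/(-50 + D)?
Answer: sqrt(3924012268208230222)/12408810 ≈ 159.64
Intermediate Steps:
W(D) = (D + D**2)/(-50 + D)
sqrt(W(M) + ((15677 + (4812/(-5034) + 253/7650)) + 9824)) = sqrt(21*(1 + 21)/(-50 + 21) + ((15677 + (4812/(-5034) + 253/7650)) + 9824)) = sqrt(21*22/(-29) + ((15677 + (4812*(-1/5034) + 253*(1/7650))) + 9824)) = sqrt(21*(-1/29)*22 + ((15677 + (-802/839 + 253/7650)) + 9824)) = sqrt(-462/29 + ((15677 - 5923033/6418350) + 9824)) = sqrt(-462/29 + (100614549917/6418350 + 9824)) = sqrt(-462/29 + 163668420317/6418350) = sqrt(4743418911493/186132150) = sqrt(3924012268208230222)/12408810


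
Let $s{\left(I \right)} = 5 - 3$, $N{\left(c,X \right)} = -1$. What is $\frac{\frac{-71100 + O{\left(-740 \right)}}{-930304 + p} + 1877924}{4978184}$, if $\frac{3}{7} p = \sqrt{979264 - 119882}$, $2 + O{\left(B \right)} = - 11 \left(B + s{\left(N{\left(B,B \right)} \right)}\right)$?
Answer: $\frac{1828428487371174781}{4846976295537365098} + \frac{165333 \sqrt{859382}}{4846976295537365098} \approx 0.37723$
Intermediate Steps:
$s{\left(I \right)} = 2$ ($s{\left(I \right)} = 5 - 3 = 2$)
$O{\left(B \right)} = -24 - 11 B$ ($O{\left(B \right)} = -2 - 11 \left(B + 2\right) = -2 - 11 \left(2 + B\right) = -2 - \left(22 + 11 B\right) = -24 - 11 B$)
$p = \frac{7 \sqrt{859382}}{3}$ ($p = \frac{7 \sqrt{979264 - 119882}}{3} = \frac{7 \sqrt{859382}}{3} \approx 2163.1$)
$\frac{\frac{-71100 + O{\left(-740 \right)}}{-930304 + p} + 1877924}{4978184} = \frac{\frac{-71100 - -8116}{-930304 + \frac{7 \sqrt{859382}}{3}} + 1877924}{4978184} = \left(\frac{-71100 + \left(-24 + 8140\right)}{-930304 + \frac{7 \sqrt{859382}}{3}} + 1877924\right) \frac{1}{4978184} = \left(\frac{-71100 + 8116}{-930304 + \frac{7 \sqrt{859382}}{3}} + 1877924\right) \frac{1}{4978184} = \left(- \frac{62984}{-930304 + \frac{7 \sqrt{859382}}{3}} + 1877924\right) \frac{1}{4978184} = \left(1877924 - \frac{62984}{-930304 + \frac{7 \sqrt{859382}}{3}}\right) \frac{1}{4978184} = \frac{469481}{1244546} - \frac{7873}{622273 \left(-930304 + \frac{7 \sqrt{859382}}{3}\right)}$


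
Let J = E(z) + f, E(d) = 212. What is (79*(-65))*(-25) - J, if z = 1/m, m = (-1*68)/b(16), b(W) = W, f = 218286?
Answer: -90123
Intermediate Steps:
m = -17/4 (m = -1*68/16 = -68*1/16 = -17/4 ≈ -4.2500)
z = -4/17 (z = 1/(-17/4) = -4/17 ≈ -0.23529)
J = 218498 (J = 212 + 218286 = 218498)
(79*(-65))*(-25) - J = (79*(-65))*(-25) - 1*218498 = -5135*(-25) - 218498 = 128375 - 218498 = -90123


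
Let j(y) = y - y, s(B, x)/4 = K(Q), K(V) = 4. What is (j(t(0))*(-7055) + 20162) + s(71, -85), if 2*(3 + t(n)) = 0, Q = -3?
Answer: 20178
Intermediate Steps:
s(B, x) = 16 (s(B, x) = 4*4 = 16)
t(n) = -3 (t(n) = -3 + (1/2)*0 = -3 + 0 = -3)
j(y) = 0
(j(t(0))*(-7055) + 20162) + s(71, -85) = (0*(-7055) + 20162) + 16 = (0 + 20162) + 16 = 20162 + 16 = 20178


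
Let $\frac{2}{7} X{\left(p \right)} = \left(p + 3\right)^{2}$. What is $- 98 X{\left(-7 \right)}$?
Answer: $-5488$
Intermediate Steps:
$X{\left(p \right)} = \frac{7 \left(3 + p\right)^{2}}{2}$ ($X{\left(p \right)} = \frac{7 \left(p + 3\right)^{2}}{2} = \frac{7 \left(3 + p\right)^{2}}{2}$)
$- 98 X{\left(-7 \right)} = - 98 \frac{7 \left(3 - 7\right)^{2}}{2} = - 98 \frac{7 \left(-4\right)^{2}}{2} = - 98 \cdot \frac{7}{2} \cdot 16 = \left(-98\right) 56 = -5488$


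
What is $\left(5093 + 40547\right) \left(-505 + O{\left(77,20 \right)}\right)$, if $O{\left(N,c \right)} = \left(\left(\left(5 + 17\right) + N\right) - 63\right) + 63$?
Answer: $-18529840$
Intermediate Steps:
$O{\left(N,c \right)} = 22 + N$ ($O{\left(N,c \right)} = \left(\left(22 + N\right) - 63\right) + 63 = \left(-41 + N\right) + 63 = 22 + N$)
$\left(5093 + 40547\right) \left(-505 + O{\left(77,20 \right)}\right) = \left(5093 + 40547\right) \left(-505 + \left(22 + 77\right)\right) = 45640 \left(-505 + 99\right) = 45640 \left(-406\right) = -18529840$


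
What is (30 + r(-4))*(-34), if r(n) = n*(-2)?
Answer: -1292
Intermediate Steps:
r(n) = -2*n
(30 + r(-4))*(-34) = (30 - 2*(-4))*(-34) = (30 + 8)*(-34) = 38*(-34) = -1292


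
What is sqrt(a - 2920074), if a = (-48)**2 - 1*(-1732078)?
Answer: 2*I*sqrt(296423) ≈ 1088.9*I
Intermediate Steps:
a = 1734382 (a = 2304 + 1732078 = 1734382)
sqrt(a - 2920074) = sqrt(1734382 - 2920074) = sqrt(-1185692) = 2*I*sqrt(296423)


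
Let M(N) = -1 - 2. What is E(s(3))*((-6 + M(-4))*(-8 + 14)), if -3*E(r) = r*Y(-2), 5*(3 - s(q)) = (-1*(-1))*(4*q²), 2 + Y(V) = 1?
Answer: 378/5 ≈ 75.600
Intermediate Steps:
M(N) = -3
Y(V) = -1 (Y(V) = -2 + 1 = -1)
s(q) = 3 - 4*q²/5 (s(q) = 3 - (-1*(-1))*4*q²/5 = 3 - 4*q²/5)
E(r) = r/3 (E(r) = -r*(-1)/3 = -(-1)*r/3 = r/3)
E(s(3))*((-6 + M(-4))*(-8 + 14)) = ((3 - ⅘*3²)/3)*((-6 - 3)*(-8 + 14)) = ((3 - ⅘*9)/3)*(-9*6) = ((3 - 36/5)/3)*(-54) = ((⅓)*(-21/5))*(-54) = -7/5*(-54) = 378/5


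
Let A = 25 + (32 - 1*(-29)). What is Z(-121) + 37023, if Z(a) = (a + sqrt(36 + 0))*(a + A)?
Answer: 41048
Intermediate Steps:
A = 86 (A = 25 + (32 + 29) = 25 + 61 = 86)
Z(a) = (6 + a)*(86 + a) (Z(a) = (a + sqrt(36 + 0))*(a + 86) = (a + sqrt(36))*(86 + a) = (a + 6)*(86 + a) = (6 + a)*(86 + a))
Z(-121) + 37023 = (516 + (-121)**2 + 92*(-121)) + 37023 = (516 + 14641 - 11132) + 37023 = 4025 + 37023 = 41048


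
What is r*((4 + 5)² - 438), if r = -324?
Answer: 115668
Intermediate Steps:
r*((4 + 5)² - 438) = -324*((4 + 5)² - 438) = -324*(9² - 438) = -324*(81 - 438) = -324*(-357) = 115668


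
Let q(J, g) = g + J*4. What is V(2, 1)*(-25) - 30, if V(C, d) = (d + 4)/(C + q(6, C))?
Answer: -965/28 ≈ -34.464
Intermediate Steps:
q(J, g) = g + 4*J
V(C, d) = (4 + d)/(24 + 2*C) (V(C, d) = (d + 4)/(C + (C + 4*6)) = (4 + d)/(C + (C + 24)) = (4 + d)/(C + (24 + C)) = (4 + d)/(24 + 2*C))
V(2, 1)*(-25) - 30 = ((4 + 1)/(2*(12 + 2)))*(-25) - 30 = ((½)*5/14)*(-25) - 30 = ((½)*(1/14)*5)*(-25) - 30 = (5/28)*(-25) - 30 = -125/28 - 30 = -965/28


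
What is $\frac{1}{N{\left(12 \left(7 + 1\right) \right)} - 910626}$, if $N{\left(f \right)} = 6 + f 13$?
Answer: $- \frac{1}{909372} \approx -1.0997 \cdot 10^{-6}$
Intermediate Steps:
$N{\left(f \right)} = 6 + 13 f$
$\frac{1}{N{\left(12 \left(7 + 1\right) \right)} - 910626} = \frac{1}{\left(6 + 13 \cdot 12 \left(7 + 1\right)\right) - 910626} = \frac{1}{\left(6 + 13 \cdot 12 \cdot 8\right) - 910626} = \frac{1}{\left(6 + 13 \cdot 96\right) - 910626} = \frac{1}{\left(6 + 1248\right) - 910626} = \frac{1}{1254 - 910626} = \frac{1}{-909372} = - \frac{1}{909372}$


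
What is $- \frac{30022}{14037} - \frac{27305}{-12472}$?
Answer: $\frac{8845901}{175069464} \approx 0.050528$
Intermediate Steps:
$- \frac{30022}{14037} - \frac{27305}{-12472} = \left(-30022\right) \frac{1}{14037} - - \frac{27305}{12472} = - \frac{30022}{14037} + \frac{27305}{12472} = \frac{8845901}{175069464}$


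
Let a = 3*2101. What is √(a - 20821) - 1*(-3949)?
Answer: 3949 + I*√14518 ≈ 3949.0 + 120.49*I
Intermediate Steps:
a = 6303
√(a - 20821) - 1*(-3949) = √(6303 - 20821) - 1*(-3949) = √(-14518) + 3949 = I*√14518 + 3949 = 3949 + I*√14518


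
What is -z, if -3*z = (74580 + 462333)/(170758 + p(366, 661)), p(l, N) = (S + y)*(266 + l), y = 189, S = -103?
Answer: 178971/225110 ≈ 0.79504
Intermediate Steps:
p(l, N) = 22876 + 86*l (p(l, N) = (-103 + 189)*(266 + l) = 86*(266 + l) = 22876 + 86*l)
z = -178971/225110 (z = -(74580 + 462333)/(3*(170758 + (22876 + 86*366))) = -178971/(170758 + (22876 + 31476)) = -178971/(170758 + 54352) = -178971/225110 ≈ -0.79504)
-z = -1*(-178971/225110) = 178971/225110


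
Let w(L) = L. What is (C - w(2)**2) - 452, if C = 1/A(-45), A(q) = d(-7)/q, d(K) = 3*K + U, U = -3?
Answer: -3633/8 ≈ -454.13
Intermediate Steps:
d(K) = -3 + 3*K (d(K) = 3*K - 3 = -3 + 3*K)
A(q) = -24/q (A(q) = (-3 + 3*(-7))/q = (-3 - 21)/q = -24/q)
C = 15/8 (C = 1/(-24/(-45)) = 1/(-24*(-1/45)) = 1/(8/15) = 15/8 ≈ 1.8750)
(C - w(2)**2) - 452 = (15/8 - 1*2**2) - 452 = (15/8 - 1*4) - 452 = (15/8 - 4) - 452 = -17/8 - 452 = -3633/8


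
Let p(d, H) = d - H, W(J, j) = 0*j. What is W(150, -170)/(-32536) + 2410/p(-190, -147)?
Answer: -2410/43 ≈ -56.047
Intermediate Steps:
W(J, j) = 0
W(150, -170)/(-32536) + 2410/p(-190, -147) = 0/(-32536) + 2410/(-190 - 1*(-147)) = 0*(-1/32536) + 2410/(-190 + 147) = 0 + 2410/(-43) = 0 + 2410*(-1/43) = 0 - 2410/43 = -2410/43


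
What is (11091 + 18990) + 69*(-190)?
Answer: 16971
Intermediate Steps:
(11091 + 18990) + 69*(-190) = 30081 - 13110 = 16971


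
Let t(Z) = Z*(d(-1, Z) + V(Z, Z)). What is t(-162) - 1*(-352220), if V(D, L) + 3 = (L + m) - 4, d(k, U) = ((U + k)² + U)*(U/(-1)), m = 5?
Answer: -692646520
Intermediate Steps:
d(k, U) = -U*(U + (U + k)²) (d(k, U) = (U + (U + k)²)*(U*(-1)) = (U + (U + k)²)*(-U) = -U*(U + (U + k)²))
V(D, L) = -2 + L (V(D, L) = -3 + ((L + 5) - 4) = -3 + ((5 + L) - 4) = -3 + (1 + L) = -2 + L)
t(Z) = Z*(-2 + Z - Z*(Z + (-1 + Z)²)) (t(Z) = Z*(-Z*(Z + (Z - 1)²) + (-2 + Z)) = Z*(-Z*(Z + (-1 + Z)²) + (-2 + Z)) = Z*(-2 + Z - Z*(Z + (-1 + Z)²)))
t(-162) - 1*(-352220) = -162*(-2 + (-162)² - 1*(-162)³) - 1*(-352220) = -162*(-2 + 26244 - 1*(-4251528)) + 352220 = -162*(-2 + 26244 + 4251528) + 352220 = -162*4277770 + 352220 = -692998740 + 352220 = -692646520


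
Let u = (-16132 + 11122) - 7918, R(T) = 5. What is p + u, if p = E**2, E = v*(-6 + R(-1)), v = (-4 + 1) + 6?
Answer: -12919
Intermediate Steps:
v = 3 (v = -3 + 6 = 3)
E = -3 (E = 3*(-6 + 5) = 3*(-1) = -3)
u = -12928 (u = -5010 - 7918 = -12928)
p = 9 (p = (-3)**2 = 9)
p + u = 9 - 12928 = -12919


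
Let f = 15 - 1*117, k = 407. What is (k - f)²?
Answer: 259081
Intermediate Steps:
f = -102 (f = 15 - 117 = -102)
(k - f)² = (407 - 1*(-102))² = (407 + 102)² = 509² = 259081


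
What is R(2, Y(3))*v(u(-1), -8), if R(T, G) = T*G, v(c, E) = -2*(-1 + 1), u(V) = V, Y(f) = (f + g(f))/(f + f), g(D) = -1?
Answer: 0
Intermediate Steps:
Y(f) = (-1 + f)/(2*f) (Y(f) = (f - 1)/(f + f) = (-1 + f)/((2*f)) = (-1 + f)*(1/(2*f)) = (-1 + f)/(2*f))
v(c, E) = 0 (v(c, E) = -2*0 = 0)
R(T, G) = G*T
R(2, Y(3))*v(u(-1), -8) = (((½)*(-1 + 3)/3)*2)*0 = (((½)*(⅓)*2)*2)*0 = ((⅓)*2)*0 = (⅔)*0 = 0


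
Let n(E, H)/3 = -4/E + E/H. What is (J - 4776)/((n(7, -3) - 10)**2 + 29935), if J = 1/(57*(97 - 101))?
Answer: -53357521/338346528 ≈ -0.15770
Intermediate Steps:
n(E, H) = -12/E + 3*E/H (n(E, H) = 3*(-4/E + E/H) = -12/E + 3*E/H)
J = -1/228 (J = 1/(57*(-4)) = 1/(-228) = -1/228 ≈ -0.0043860)
(J - 4776)/((n(7, -3) - 10)**2 + 29935) = (-1/228 - 4776)/(((-12/7 + 3*7/(-3)) - 10)**2 + 29935) = -1088929/(228*(((-12*1/7 + 3*7*(-1/3)) - 10)**2 + 29935)) = -1088929/(228*(((-12/7 - 7) - 10)**2 + 29935)) = -1088929/(228*((-61/7 - 10)**2 + 29935)) = -1088929/(228*((-131/7)**2 + 29935)) = -1088929/(228*(17161/49 + 29935)) = -1088929/(228*1483976/49) = -1088929/228*49/1483976 = -53357521/338346528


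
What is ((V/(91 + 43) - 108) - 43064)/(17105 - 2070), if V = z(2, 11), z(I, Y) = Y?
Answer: -5785037/2014690 ≈ -2.8714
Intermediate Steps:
V = 11
((V/(91 + 43) - 108) - 43064)/(17105 - 2070) = ((11/(91 + 43) - 108) - 43064)/(17105 - 2070) = ((11/134 - 108) - 43064)/15035 = ((11*(1/134) - 108) - 43064)*(1/15035) = ((11/134 - 108) - 43064)*(1/15035) = (-14461/134 - 43064)*(1/15035) = -5785037/134*1/15035 = -5785037/2014690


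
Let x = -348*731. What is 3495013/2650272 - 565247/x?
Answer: 198928972019/56183116128 ≈ 3.5407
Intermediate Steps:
x = -254388
3495013/2650272 - 565247/x = 3495013/2650272 - 565247/(-254388) = 3495013*(1/2650272) - 565247*(-1/254388) = 3495013/2650272 + 565247/254388 = 198928972019/56183116128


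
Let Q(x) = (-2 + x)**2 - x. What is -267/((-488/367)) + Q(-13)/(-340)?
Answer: 488237/2440 ≈ 200.10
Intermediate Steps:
-267/((-488/367)) + Q(-13)/(-340) = -267/((-488/367)) + ((-2 - 13)**2 - 1*(-13))/(-340) = -267/((-488*1/367)) + ((-15)**2 + 13)*(-1/340) = -267/(-488/367) + (225 + 13)*(-1/340) = -267*(-367/488) + 238*(-1/340) = 97989/488 - 7/10 = 488237/2440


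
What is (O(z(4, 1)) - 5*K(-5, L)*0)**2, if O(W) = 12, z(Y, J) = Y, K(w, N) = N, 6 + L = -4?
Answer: 144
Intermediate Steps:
L = -10 (L = -6 - 4 = -10)
(O(z(4, 1)) - 5*K(-5, L)*0)**2 = (12 - 5*(-10)*0)**2 = (12 + 50*0)**2 = (12 + 0)**2 = 12**2 = 144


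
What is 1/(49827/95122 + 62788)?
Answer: 95122/5972569963 ≈ 1.5926e-5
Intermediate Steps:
1/(49827/95122 + 62788) = 1/(5972569963/95122) = 95122/5972569963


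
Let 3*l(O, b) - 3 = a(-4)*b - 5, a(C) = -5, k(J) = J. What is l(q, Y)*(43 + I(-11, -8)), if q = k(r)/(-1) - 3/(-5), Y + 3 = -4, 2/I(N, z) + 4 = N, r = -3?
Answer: 7073/15 ≈ 471.53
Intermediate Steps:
I(N, z) = 2/(-4 + N)
Y = -7 (Y = -3 - 4 = -7)
q = 18/5 (q = -3/(-1) - 3/(-5) = -3*(-1) - 3*(-⅕) = 3 + ⅗ = 18/5 ≈ 3.6000)
l(O, b) = -⅔ - 5*b/3 (l(O, b) = 1 + (-5*b - 5)/3 = 1 + (-5 - 5*b)/3 = 1 + (-5/3 - 5*b/3) = -⅔ - 5*b/3)
l(q, Y)*(43 + I(-11, -8)) = (-⅔ - 5/3*(-7))*(43 + 2/(-4 - 11)) = (-⅔ + 35/3)*(43 + 2/(-15)) = 11*(43 + 2*(-1/15)) = 11*(43 - 2/15) = 11*(643/15) = 7073/15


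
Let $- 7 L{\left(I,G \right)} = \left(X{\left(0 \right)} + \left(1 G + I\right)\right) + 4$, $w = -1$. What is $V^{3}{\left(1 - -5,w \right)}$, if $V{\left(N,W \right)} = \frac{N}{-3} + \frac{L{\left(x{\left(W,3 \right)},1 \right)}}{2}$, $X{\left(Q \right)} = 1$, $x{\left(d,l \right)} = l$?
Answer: $- \frac{50653}{2744} \approx -18.46$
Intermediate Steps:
$L{\left(I,G \right)} = - \frac{5}{7} - \frac{G}{7} - \frac{I}{7}$ ($L{\left(I,G \right)} = - \frac{\left(1 + \left(1 G + I\right)\right) + 4}{7} = - \frac{\left(1 + \left(G + I\right)\right) + 4}{7} = - \frac{\left(1 + G + I\right) + 4}{7} = - \frac{5 + G + I}{7} = - \frac{5}{7} - \frac{G}{7} - \frac{I}{7}$)
$V{\left(N,W \right)} = - \frac{9}{14} - \frac{N}{3}$ ($V{\left(N,W \right)} = \frac{N}{-3} + \frac{- \frac{5}{7} - \frac{1}{7} - \frac{3}{7}}{2} = N \left(- \frac{1}{3}\right) + \left(- \frac{5}{7} - \frac{1}{7} - \frac{3}{7}\right) \frac{1}{2} = - \frac{N}{3} - \frac{9}{14} = - \frac{9}{14} - \frac{N}{3}$)
$V^{3}{\left(1 - -5,w \right)} = \left(- \frac{9}{14} - \frac{1 - -5}{3}\right)^{3} = \left(- \frac{9}{14} - \frac{1 + 5}{3}\right)^{3} = \left(- \frac{9}{14} - 2\right)^{3} = \left(- \frac{37}{14}\right)^{3} = - \frac{50653}{2744}$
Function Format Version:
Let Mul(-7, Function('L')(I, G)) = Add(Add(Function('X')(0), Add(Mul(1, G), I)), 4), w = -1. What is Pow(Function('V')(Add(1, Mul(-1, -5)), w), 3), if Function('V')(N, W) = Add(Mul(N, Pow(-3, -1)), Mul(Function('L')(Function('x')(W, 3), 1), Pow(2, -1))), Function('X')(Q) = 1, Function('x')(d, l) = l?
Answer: Rational(-50653, 2744) ≈ -18.460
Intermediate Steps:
Function('L')(I, G) = Add(Rational(-5, 7), Mul(Rational(-1, 7), G), Mul(Rational(-1, 7), I)) (Function('L')(I, G) = Mul(Rational(-1, 7), Add(Add(1, Add(Mul(1, G), I)), 4)) = Mul(Rational(-1, 7), Add(Add(1, Add(G, I)), 4)) = Mul(Rational(-1, 7), Add(Add(1, G, I), 4)) = Mul(Rational(-1, 7), Add(5, G, I)) = Add(Rational(-5, 7), Mul(Rational(-1, 7), G), Mul(Rational(-1, 7), I)))
Function('V')(N, W) = Add(Rational(-9, 14), Mul(Rational(-1, 3), N)) (Function('V')(N, W) = Add(Mul(N, Pow(-3, -1)), Mul(Add(Rational(-5, 7), Mul(Rational(-1, 7), 1), Mul(Rational(-1, 7), 3)), Pow(2, -1))) = Add(Mul(N, Rational(-1, 3)), Mul(Add(Rational(-5, 7), Rational(-1, 7), Rational(-3, 7)), Rational(1, 2))) = Add(Mul(Rational(-1, 3), N), Mul(Rational(-9, 7), Rational(1, 2))) = Add(Mul(Rational(-1, 3), N), Rational(-9, 14)) = Add(Rational(-9, 14), Mul(Rational(-1, 3), N)))
Pow(Function('V')(Add(1, Mul(-1, -5)), w), 3) = Pow(Add(Rational(-9, 14), Mul(Rational(-1, 3), Add(1, Mul(-1, -5)))), 3) = Pow(Add(Rational(-9, 14), Mul(Rational(-1, 3), Add(1, 5))), 3) = Pow(Add(Rational(-9, 14), Mul(Rational(-1, 3), 6)), 3) = Pow(Add(Rational(-9, 14), -2), 3) = Pow(Rational(-37, 14), 3) = Rational(-50653, 2744)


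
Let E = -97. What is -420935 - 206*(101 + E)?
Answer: -421759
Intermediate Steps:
-420935 - 206*(101 + E) = -420935 - 206*(101 - 97) = -420935 - 206*4 = -420935 - 824 = -421759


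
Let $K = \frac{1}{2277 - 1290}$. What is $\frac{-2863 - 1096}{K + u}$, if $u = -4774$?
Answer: $\frac{3907533}{4711937} \approx 0.82928$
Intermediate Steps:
$K = \frac{1}{987} \approx 0.0010132$
$\frac{-2863 - 1096}{K + u} = \frac{-2863 - 1096}{\frac{1}{987} - 4774} = - \frac{3959}{- \frac{4711937}{987}} = \left(-3959\right) \left(- \frac{987}{4711937}\right) = \frac{3907533}{4711937}$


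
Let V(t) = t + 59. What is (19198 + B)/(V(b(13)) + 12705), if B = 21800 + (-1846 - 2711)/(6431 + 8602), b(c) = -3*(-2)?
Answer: 205439459/63990470 ≈ 3.2105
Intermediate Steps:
b(c) = 6
V(t) = 59 + t
B = 109238281/5011 (B = 21800 - 4557/15033 = 21800 - 4557*1/15033 = 21800 - 1519/5011 = 109238281/5011 ≈ 21800.)
(19198 + B)/(V(b(13)) + 12705) = (19198 + 109238281/5011)/((59 + 6) + 12705) = 205439459/(5011*(65 + 12705)) = (205439459/5011)/12770 = (205439459/5011)*(1/12770) = 205439459/63990470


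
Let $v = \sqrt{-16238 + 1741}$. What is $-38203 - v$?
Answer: $-38203 - i \sqrt{14497} \approx -38203.0 - 120.4 i$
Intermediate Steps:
$v = i \sqrt{14497}$ ($v = \sqrt{-14497} = i \sqrt{14497} \approx 120.4 i$)
$-38203 - v = -38203 - i \sqrt{14497}$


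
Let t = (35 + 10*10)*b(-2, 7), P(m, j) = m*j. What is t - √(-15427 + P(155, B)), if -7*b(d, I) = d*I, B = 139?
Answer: 270 - √6118 ≈ 191.78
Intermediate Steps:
P(m, j) = j*m
b(d, I) = -I*d/7 (b(d, I) = -d*I/7 = -I*d/7)
t = 270 (t = (35 + 10*10)*(-⅐*7*(-2)) = (35 + 100)*2 = 135*2 = 270)
t - √(-15427 + P(155, B)) = 270 - √(-15427 + 139*155) = 270 - √(-15427 + 21545) = 270 - √6118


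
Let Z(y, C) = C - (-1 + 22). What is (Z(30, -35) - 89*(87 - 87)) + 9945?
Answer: 9889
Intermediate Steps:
Z(y, C) = -21 + C (Z(y, C) = C - 1*21 = C - 21 = -21 + C)
(Z(30, -35) - 89*(87 - 87)) + 9945 = ((-21 - 35) - 89*(87 - 87)) + 9945 = (-56 - 89*0) + 9945 = (-56 + 0) + 9945 = -56 + 9945 = 9889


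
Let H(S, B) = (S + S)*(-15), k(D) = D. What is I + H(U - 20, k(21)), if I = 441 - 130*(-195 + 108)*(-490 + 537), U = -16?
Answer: 533091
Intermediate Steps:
I = 532011 (I = 441 - (-11310)*47 = 441 - 130*(-4089) = 441 + 531570 = 532011)
H(S, B) = -30*S (H(S, B) = (2*S)*(-15) = -30*S)
I + H(U - 20, k(21)) = 532011 - 30*(-16 - 20) = 532011 - 30*(-36) = 532011 + 1080 = 533091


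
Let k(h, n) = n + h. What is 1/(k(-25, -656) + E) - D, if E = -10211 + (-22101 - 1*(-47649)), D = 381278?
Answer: -5588010367/14656 ≈ -3.8128e+5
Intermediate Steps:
k(h, n) = h + n
E = 15337 (E = -10211 + (-22101 + 47649) = -10211 + 25548 = 15337)
1/(k(-25, -656) + E) - D = 1/((-25 - 656) + 15337) - 1*381278 = 1/(-681 + 15337) - 381278 = 1/14656 - 381278 = -5588010367/14656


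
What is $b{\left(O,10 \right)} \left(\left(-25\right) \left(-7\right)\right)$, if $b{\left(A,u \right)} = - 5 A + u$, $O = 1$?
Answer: $875$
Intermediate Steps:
$b{\left(A,u \right)} = u - 5 A$
$b{\left(O,10 \right)} \left(\left(-25\right) \left(-7\right)\right) = \left(10 - 5\right) \left(\left(-25\right) \left(-7\right)\right) = \left(10 - 5\right) 175 = 5 \cdot 175 = 875$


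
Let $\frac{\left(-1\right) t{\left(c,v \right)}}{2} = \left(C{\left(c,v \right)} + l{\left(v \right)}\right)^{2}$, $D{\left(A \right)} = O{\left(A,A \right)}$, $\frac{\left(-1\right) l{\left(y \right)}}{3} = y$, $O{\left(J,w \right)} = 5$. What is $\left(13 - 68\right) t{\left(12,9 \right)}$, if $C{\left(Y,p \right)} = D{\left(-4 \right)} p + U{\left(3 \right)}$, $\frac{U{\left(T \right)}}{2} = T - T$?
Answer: $35640$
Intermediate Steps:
$l{\left(y \right)} = - 3 y$
$U{\left(T \right)} = 0$ ($U{\left(T \right)} = 2 \left(T - T\right) = 2 \cdot 0 = 0$)
$D{\left(A \right)} = 5$
$C{\left(Y,p \right)} = 5 p$ ($C{\left(Y,p \right)} = 5 p + 0 = 5 p$)
$t{\left(c,v \right)} = - 8 v^{2}$ ($t{\left(c,v \right)} = - 2 \left(5 v - 3 v\right)^{2} = - 2 \left(2 v\right)^{2} = - 2 \cdot 4 v^{2} = - 8 v^{2}$)
$\left(13 - 68\right) t{\left(12,9 \right)} = \left(13 - 68\right) \left(- 8 \cdot 9^{2}\right) = - 55 \left(\left(-8\right) 81\right) = \left(-55\right) \left(-648\right) = 35640$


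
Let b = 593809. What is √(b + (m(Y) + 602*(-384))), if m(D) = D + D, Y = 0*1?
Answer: √362641 ≈ 602.20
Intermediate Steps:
Y = 0
m(D) = 2*D
√(b + (m(Y) + 602*(-384))) = √(593809 + (2*0 + 602*(-384))) = √(593809 + (0 - 231168)) = √(593809 - 231168) = √362641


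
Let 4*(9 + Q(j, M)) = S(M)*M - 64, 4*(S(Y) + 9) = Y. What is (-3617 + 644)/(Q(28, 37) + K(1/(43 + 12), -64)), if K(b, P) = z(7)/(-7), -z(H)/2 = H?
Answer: 47568/331 ≈ 143.71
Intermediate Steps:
z(H) = -2*H
S(Y) = -9 + Y/4
K(b, P) = 2 (K(b, P) = -2*7/(-7) = -14*(-1/7) = 2)
Q(j, M) = -25 + M*(-9 + M/4)/4 (Q(j, M) = -9 + ((-9 + M/4)*M - 64)/4 = -9 + (M*(-9 + M/4) - 64)/4 = -9 + (-64 + M*(-9 + M/4))/4 = -9 + (-16 + M*(-9 + M/4)/4) = -25 + M*(-9 + M/4)/4)
(-3617 + 644)/(Q(28, 37) + K(1/(43 + 12), -64)) = (-3617 + 644)/((-25 + (1/16)*37*(-36 + 37)) + 2) = -2973/((-25 + (1/16)*37*1) + 2) = -2973/((-25 + 37/16) + 2) = -2973/(-363/16 + 2) = -2973/(-331/16) = -2973*(-16/331) = 47568/331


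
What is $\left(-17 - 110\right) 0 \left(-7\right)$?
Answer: $0$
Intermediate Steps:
$\left(-17 - 110\right) 0 \left(-7\right) = \left(-127\right) 0 = 0$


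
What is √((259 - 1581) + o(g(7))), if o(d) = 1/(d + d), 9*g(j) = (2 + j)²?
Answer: I*√47590/6 ≈ 36.359*I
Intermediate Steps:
g(j) = (2 + j)²/9
o(d) = 1/(2*d)
√((259 - 1581) + o(g(7))) = √((259 - 1581) + 1/(2*(((2 + 7)²/9)))) = √(-1322 + 1/(2*(((⅑)*9²)))) = √(-1322 + 1/(2*(((⅑)*81)))) = √(-1322 + (½)/9) = √(-1322 + (½)*(⅑)) = √(-1322 + 1/18) = √(-23795/18) = I*√47590/6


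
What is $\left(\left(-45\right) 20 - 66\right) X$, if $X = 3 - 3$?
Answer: $0$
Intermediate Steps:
$X = 0$ ($X = 3 - 3 = 0$)
$\left(\left(-45\right) 20 - 66\right) X = \left(\left(-45\right) 20 - 66\right) 0 = \left(-900 - 66\right) 0 = \left(-966\right) 0 = 0$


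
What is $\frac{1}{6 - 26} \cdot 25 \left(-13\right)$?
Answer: $\frac{65}{4} \approx 16.25$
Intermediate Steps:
$\frac{1}{6 - 26} \cdot 25 \left(-13\right) = \frac{1}{-20} \cdot 25 \left(-13\right) = \left(- \frac{1}{20}\right) 25 \left(-13\right) = \left(- \frac{5}{4}\right) \left(-13\right) = \frac{65}{4}$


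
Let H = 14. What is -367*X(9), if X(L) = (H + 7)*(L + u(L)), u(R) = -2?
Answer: -53949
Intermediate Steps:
X(L) = -42 + 21*L (X(L) = (14 + 7)*(L - 2) = 21*(-2 + L) = -42 + 21*L)
-367*X(9) = -367*(-42 + 21*9) = -367*(-42 + 189) = -367*147 = -53949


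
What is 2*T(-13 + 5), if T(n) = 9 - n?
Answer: 34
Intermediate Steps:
2*T(-13 + 5) = 2*(9 - (-13 + 5)) = 2*(9 - 1*(-8)) = 2*(9 + 8) = 2*17 = 34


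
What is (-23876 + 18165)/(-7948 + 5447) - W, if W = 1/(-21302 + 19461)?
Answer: 10516452/4604341 ≈ 2.2840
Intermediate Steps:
W = -1/1841 (W = 1/(-1841) = -1/1841 ≈ -0.00054318)
(-23876 + 18165)/(-7948 + 5447) - W = (-23876 + 18165)/(-7948 + 5447) - 1*(-1/1841) = -5711/(-2501) + 1/1841 = -5711*(-1/2501) + 1/1841 = 5711/2501 + 1/1841 = 10516452/4604341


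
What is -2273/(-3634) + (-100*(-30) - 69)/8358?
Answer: 2470749/2531081 ≈ 0.97616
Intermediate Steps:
-2273/(-3634) + (-100*(-30) - 69)/8358 = -2273*(-1/3634) + (3000 - 69)*(1/8358) = 2273/3634 + 2931*(1/8358) = 2273/3634 + 977/2786 = 2470749/2531081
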